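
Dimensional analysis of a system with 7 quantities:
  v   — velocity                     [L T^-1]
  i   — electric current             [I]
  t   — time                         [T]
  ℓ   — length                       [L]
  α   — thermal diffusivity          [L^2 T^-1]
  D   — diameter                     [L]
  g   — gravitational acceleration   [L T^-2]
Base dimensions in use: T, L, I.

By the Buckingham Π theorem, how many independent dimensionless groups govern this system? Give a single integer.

4

Dimensional matrix (T×L×I by v×i×t×ℓ×α×D×g):
  T: [-1  0  1  0 -1  0 -2]
  L: [ 1  0  0  1  2  1  1]
  I: [ 0  1  0  0  0  0  0]
Row reduction gives pivot columns v,i,t; rank = 3
n=7, r=3 ⇒ 4 dimensionless groups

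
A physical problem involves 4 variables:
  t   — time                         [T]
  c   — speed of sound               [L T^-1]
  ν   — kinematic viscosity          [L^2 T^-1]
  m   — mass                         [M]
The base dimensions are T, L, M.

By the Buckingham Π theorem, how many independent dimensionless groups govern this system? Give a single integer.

Write exponents as rows T,L,M / cols t,c,ν,m:
  T: [ 1 -1 -1  0]
  L: [ 0  1  2  0]
  M: [ 0  0  0  1]
Row reduction gives pivot columns t,c,m; rank = 3
4 vars − rank 3 = 1 Π group

1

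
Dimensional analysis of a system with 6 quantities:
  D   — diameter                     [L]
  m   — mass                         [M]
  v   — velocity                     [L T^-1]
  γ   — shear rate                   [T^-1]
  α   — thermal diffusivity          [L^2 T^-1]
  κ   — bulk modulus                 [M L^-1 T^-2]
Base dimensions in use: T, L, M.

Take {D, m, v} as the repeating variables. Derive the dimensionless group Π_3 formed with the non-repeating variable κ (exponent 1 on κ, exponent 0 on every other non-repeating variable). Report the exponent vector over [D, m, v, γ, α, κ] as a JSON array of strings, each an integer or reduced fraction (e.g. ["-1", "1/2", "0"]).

Exponent matrix [T,L,M] × [D,m,v,γ,α,κ]:
  T: [ 0  0 -1 -1 -1 -2]
  L: [ 1  0  1  0  2 -1]
  M: [ 0  1  0  0  0  1]
RREF → pivots at {D,m,v} ⇒ r = 3
Pivot set = {D,m,v}, free = {γ,α,κ}
RREF:
  r0: [   1    0    0   -1    1   -3]
  r1: [   0    1    0    0    0    1]
  r2: [   0    0    1    1    1    2]
Fix exponent of κ at 1, γ at 0, α at 0; solve each RREF row for its pivot's exponent:
  r0: exp(D) + (-3)·1 = 0 ⇒ exp(D) = 3
  r1: exp(m) + (1)·1 = 0 ⇒ exp(m) = -1
  r2: exp(v) + (2)·1 = 0 ⇒ exp(v) = -2
Π_3 = D^3 · m^-1 · v^-2 · κ

["3", "-1", "-2", "0", "0", "1"]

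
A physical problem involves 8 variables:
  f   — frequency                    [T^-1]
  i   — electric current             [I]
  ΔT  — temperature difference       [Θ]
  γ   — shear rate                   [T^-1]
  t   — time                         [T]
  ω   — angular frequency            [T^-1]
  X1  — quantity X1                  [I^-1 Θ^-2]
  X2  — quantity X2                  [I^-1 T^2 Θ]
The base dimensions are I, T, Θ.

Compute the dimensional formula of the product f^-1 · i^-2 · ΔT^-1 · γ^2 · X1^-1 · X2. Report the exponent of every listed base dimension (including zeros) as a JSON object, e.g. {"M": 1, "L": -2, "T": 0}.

{"I": -2, "T": 1, "Θ": 2}

Dimensional matrix (I×T×Θ by f×i×ΔT×γ×t×ω×X1×X2):
  I: [ 0  1  0  0  0  0 -1 -1]
  T: [-1  0  0 -1  1 -1  0  2]
  Θ: [ 0  0  1  0  0  0 -2  1]
  [I]: (-1)·0+(-2)·1+(-1)·0+(2)·0+(-1)·-1+(1)·-1 = -2
  [T]: (-1)·-1+(-2)·0+(-1)·0+(2)·-1+(-1)·0+(1)·2 = 1
  [Θ]: (-1)·0+(-2)·0+(-1)·1+(2)·0+(-1)·-2+(1)·1 = 2
⇒ I^-2 T Θ^2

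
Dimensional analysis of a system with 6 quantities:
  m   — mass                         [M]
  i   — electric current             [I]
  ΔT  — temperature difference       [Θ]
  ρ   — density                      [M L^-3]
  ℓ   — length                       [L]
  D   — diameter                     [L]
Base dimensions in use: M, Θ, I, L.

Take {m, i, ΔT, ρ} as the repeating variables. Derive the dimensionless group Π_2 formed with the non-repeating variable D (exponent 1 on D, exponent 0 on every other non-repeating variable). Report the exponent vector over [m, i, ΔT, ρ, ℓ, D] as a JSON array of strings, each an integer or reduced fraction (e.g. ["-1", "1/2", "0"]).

Dimensional matrix (M×Θ×I×L by m×i×ΔT×ρ×ℓ×D):
  M: [ 1  0  0  1  0  0]
  Θ: [ 0  0  1  0  0  0]
  I: [ 0  1  0  0  0  0]
  L: [ 0  0  0 -3  1  1]
Row reduction gives pivot columns m,i,ΔT,ρ; rank = 4
Pivot set = {m,i,ΔT,ρ}, free = {ℓ,D}
RREF:
  r0: [   1    0    0    0  1/3  1/3]
  r1: [   0    1    0    0    0    0]
  r2: [   0    0    1    0    0    0]
  r3: [   0    0    0    1 -1/3 -1/3]
Fix exponent of D at 1, ℓ at 0; solve each RREF row for its pivot's exponent:
  r0: exp(m) + (1/3)·1 = 0 ⇒ exp(m) = -1/3
  r1: exp(i) + (0)·1 = 0 ⇒ exp(i) = 0
  r2: exp(ΔT) + (0)·1 = 0 ⇒ exp(ΔT) = 0
  r3: exp(ρ) + (-1/3)·1 = 0 ⇒ exp(ρ) = 1/3
Π_2 = m^(-1/3) · ρ^(1/3) · D

["-1/3", "0", "0", "1/3", "0", "1"]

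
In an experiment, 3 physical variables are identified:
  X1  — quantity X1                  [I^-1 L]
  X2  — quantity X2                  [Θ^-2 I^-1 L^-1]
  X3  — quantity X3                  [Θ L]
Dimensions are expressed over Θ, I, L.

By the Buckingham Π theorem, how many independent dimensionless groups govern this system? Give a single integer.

1

Exponent matrix [Θ,I,L] × [X1,X2,X3]:
  Θ: [ 0 -2  1]
  I: [-1 -1  0]
  L: [ 1 -1  1]
Row reduction gives pivot columns X1,X2; rank = 2
Π count = n − r = 3 − 2 = 1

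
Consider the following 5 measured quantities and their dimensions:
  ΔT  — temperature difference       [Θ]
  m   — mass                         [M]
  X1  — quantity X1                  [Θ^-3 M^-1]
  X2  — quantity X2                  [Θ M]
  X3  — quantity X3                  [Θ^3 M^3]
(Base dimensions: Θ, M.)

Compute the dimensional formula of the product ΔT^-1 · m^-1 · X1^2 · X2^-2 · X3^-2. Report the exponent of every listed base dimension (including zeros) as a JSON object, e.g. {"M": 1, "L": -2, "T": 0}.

Dimensional matrix (Θ×M by ΔT×m×X1×X2×X3):
  Θ: [ 1  0 -3  1  3]
  M: [ 0  1 -1  1  3]
  [Θ]: (-1)·1+(-1)·0+(2)·-3+(-2)·1+(-2)·3 = -15
  [M]: (-1)·0+(-1)·1+(2)·-1+(-2)·1+(-2)·3 = -11
⇒ Θ^-15 M^-11

{"Θ": -15, "M": -11}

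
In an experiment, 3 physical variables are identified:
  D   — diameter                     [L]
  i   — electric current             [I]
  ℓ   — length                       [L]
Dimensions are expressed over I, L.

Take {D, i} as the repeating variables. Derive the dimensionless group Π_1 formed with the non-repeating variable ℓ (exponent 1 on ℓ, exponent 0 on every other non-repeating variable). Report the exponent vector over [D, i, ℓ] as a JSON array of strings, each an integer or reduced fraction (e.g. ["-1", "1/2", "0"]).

["-1", "0", "1"]

Dimensional matrix (I×L by D×i×ℓ):
  I: [ 0  1  0]
  L: [ 1  0  1]
Echelon form has 2 nonzero rows (pivots: D,i)
Pivot set = {D,i}, free = {ℓ}
RREF:
  r0: [   1    0    1]
  r1: [   0    1    0]
Fix exponent of ℓ at 1; solve each RREF row for its pivot's exponent:
  r0: exp(D) + (1)·1 = 0 ⇒ exp(D) = -1
  r1: exp(i) + (0)·1 = 0 ⇒ exp(i) = 0
Π_1 = D^-1 · ℓ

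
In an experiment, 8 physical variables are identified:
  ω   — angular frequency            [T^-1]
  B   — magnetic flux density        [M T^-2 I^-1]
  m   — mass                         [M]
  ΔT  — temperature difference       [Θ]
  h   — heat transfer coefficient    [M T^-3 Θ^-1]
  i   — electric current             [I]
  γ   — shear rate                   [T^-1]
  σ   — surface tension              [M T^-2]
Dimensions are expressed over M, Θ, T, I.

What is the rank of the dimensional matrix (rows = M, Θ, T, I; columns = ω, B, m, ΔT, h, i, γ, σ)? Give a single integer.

4

Exponent matrix [M,Θ,T,I] × [ω,B,m,ΔT,h,i,γ,σ]:
  M: [ 0  1  1  0  1  0  0  1]
  Θ: [ 0  0  0  1 -1  0  0  0]
  T: [-1 -2  0  0 -3  0 -1 -2]
  I: [ 0 -1  0  0  0  1  0  0]
Row reduction gives pivot columns ω,B,m,ΔT; rank = 4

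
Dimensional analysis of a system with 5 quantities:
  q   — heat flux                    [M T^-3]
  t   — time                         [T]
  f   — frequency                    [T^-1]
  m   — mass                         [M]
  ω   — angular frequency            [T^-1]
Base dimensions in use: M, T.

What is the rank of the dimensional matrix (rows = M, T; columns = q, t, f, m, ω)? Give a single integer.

2

Write exponents as rows M,T / cols q,t,f,m,ω:
  M: [ 1  0  0  1  0]
  T: [-3  1 -1  0 -1]
Echelon form has 2 nonzero rows (pivots: q,t)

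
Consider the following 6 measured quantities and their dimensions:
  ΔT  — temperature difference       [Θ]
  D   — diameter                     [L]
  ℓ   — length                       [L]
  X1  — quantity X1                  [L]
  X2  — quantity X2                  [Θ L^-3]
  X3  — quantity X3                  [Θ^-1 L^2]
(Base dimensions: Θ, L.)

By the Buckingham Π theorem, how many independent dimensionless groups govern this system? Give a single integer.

Exponent matrix [Θ,L] × [ΔT,D,ℓ,X1,X2,X3]:
  Θ: [ 1  0  0  0  1 -1]
  L: [ 0  1  1  1 -3  2]
Echelon form has 2 nonzero rows (pivots: ΔT,D)
n=6, r=2 ⇒ 4 dimensionless groups

4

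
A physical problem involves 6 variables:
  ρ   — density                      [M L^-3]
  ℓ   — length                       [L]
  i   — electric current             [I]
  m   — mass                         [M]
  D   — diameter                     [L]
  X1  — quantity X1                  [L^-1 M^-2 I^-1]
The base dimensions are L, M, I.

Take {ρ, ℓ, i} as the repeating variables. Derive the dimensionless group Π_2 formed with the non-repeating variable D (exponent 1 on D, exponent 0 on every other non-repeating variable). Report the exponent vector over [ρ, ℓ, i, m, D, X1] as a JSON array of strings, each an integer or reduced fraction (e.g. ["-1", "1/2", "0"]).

["0", "-1", "0", "0", "1", "0"]

Dimensional matrix (L×M×I by ρ×ℓ×i×m×D×X1):
  L: [-3  1  0  0  1 -1]
  M: [ 1  0  0  1  0 -2]
  I: [ 0  0  1  0  0 -1]
RREF → pivots at {ρ,ℓ,i} ⇒ r = 3
Repeat: ρ,ℓ,i; free: m,D,X1
RREF:
  r0: [   1    0    0    1    0   -2]
  r1: [   0    1    0    3    1   -7]
  r2: [   0    0    1    0    0   -1]
Fix exponent of D at 1, m at 0, X1 at 0; solve each RREF row for its pivot's exponent:
  r0: exp(ρ) + (0)·1 = 0 ⇒ exp(ρ) = 0
  r1: exp(ℓ) + (1)·1 = 0 ⇒ exp(ℓ) = -1
  r2: exp(i) + (0)·1 = 0 ⇒ exp(i) = 0
Π_2 = ℓ^-1 · D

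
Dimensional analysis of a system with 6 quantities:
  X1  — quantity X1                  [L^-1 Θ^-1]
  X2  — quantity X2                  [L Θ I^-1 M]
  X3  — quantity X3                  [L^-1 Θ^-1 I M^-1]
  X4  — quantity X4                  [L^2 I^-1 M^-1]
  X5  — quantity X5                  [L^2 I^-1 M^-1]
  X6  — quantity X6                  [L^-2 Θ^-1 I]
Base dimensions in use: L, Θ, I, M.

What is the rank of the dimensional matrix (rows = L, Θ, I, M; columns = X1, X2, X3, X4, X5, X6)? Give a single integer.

3

Exponent matrix [L,Θ,I,M] × [X1,X2,X3,X4,X5,X6]:
  L: [-1  1 -1  2  2 -2]
  Θ: [-1  1 -1  0  0 -1]
  I: [ 0 -1  1 -1 -1  1]
  M: [ 0  1 -1 -1 -1  0]
Row reduction gives pivot columns X1,X2,X4; rank = 3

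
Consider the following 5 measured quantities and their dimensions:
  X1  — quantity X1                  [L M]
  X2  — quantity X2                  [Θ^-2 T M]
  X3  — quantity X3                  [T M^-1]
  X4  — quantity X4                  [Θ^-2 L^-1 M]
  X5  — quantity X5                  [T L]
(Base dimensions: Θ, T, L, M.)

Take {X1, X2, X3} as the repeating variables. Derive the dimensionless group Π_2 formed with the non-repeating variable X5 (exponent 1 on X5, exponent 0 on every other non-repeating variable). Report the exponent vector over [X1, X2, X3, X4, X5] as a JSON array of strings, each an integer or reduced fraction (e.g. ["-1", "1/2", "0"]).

Write exponents as rows Θ,T,L,M / cols X1,X2,X3,X4,X5:
  Θ: [ 0 -2  0 -2  0]
  T: [ 0  1  1  0  1]
  L: [ 1  0  0 -1  1]
  M: [ 1  1 -1  1  0]
RREF → pivots at {X1,X2,X3} ⇒ r = 3
Repeat: X1,X2,X3; free: X4,X5
RREF:
  r0: [   1    0    0   -1    1]
  r1: [   0    1    0    1    0]
  r2: [   0    0    1   -1    1]
  r3: [   0    0    0    0    0]
Fix exponent of X5 at 1, X4 at 0; solve each RREF row for its pivot's exponent:
  r0: exp(X1) + (1)·1 = 0 ⇒ exp(X1) = -1
  r1: exp(X2) + (0)·1 = 0 ⇒ exp(X2) = 0
  r2: exp(X3) + (1)·1 = 0 ⇒ exp(X3) = -1
Π_2 = X1^-1 · X3^-1 · X5

["-1", "0", "-1", "0", "1"]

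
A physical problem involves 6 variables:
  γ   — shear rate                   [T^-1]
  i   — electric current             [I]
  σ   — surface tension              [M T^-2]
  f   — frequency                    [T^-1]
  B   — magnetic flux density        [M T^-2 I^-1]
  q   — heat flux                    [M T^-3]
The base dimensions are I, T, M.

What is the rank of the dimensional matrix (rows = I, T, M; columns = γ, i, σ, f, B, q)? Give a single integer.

Exponent matrix [I,T,M] × [γ,i,σ,f,B,q]:
  I: [ 0  1  0  0 -1  0]
  T: [-1  0 -2 -1 -2 -3]
  M: [ 0  0  1  0  1  1]
RREF → pivots at {γ,i,σ} ⇒ r = 3

3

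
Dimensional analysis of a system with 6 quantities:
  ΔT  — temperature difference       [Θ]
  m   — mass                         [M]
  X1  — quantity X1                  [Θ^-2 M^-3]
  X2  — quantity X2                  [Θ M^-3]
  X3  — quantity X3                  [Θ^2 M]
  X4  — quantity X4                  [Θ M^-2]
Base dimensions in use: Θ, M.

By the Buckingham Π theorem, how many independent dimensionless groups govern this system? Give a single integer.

Exponent matrix [Θ,M] × [ΔT,m,X1,X2,X3,X4]:
  Θ: [ 1  0 -2  1  2  1]
  M: [ 0  1 -3 -3  1 -2]
RREF → pivots at {ΔT,m} ⇒ r = 2
Π count = n − r = 6 − 2 = 4

4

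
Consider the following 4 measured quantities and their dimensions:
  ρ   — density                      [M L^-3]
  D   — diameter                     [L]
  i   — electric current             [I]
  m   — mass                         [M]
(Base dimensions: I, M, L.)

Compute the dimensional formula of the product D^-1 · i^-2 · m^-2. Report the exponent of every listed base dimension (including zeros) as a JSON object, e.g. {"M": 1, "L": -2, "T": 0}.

{"I": -2, "M": -2, "L": -1}

Exponent matrix [I,M,L] × [ρ,D,i,m]:
  I: [ 0  0  1  0]
  M: [ 1  0  0  1]
  L: [-3  1  0  0]
  [I]: (-1)·0+(-2)·1+(-2)·0 = -2
  [M]: (-1)·0+(-2)·0+(-2)·1 = -2
  [L]: (-1)·1+(-2)·0+(-2)·0 = -1
⇒ I^-2 M^-2 L^-1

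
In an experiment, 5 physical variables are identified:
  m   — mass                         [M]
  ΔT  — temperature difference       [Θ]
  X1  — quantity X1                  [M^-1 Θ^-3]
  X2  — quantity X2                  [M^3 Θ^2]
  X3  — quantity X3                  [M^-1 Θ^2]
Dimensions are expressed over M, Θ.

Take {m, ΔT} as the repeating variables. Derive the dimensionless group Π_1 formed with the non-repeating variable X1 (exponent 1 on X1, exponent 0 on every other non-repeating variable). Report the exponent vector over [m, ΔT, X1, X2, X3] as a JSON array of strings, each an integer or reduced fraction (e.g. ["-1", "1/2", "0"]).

["1", "3", "1", "0", "0"]

Write exponents as rows M,Θ / cols m,ΔT,X1,X2,X3:
  M: [ 1  0 -1  3 -1]
  Θ: [ 0  1 -3  2  2]
Echelon form has 2 nonzero rows (pivots: m,ΔT)
Repeat: m,ΔT; free: X1,X2,X3
RREF:
  r0: [   1    0   -1    3   -1]
  r1: [   0    1   -3    2    2]
Fix exponent of X1 at 1, X2 at 0, X3 at 0; solve each RREF row for its pivot's exponent:
  r0: exp(m) + (-1)·1 = 0 ⇒ exp(m) = 1
  r1: exp(ΔT) + (-3)·1 = 0 ⇒ exp(ΔT) = 3
Π_1 = m · ΔT^3 · X1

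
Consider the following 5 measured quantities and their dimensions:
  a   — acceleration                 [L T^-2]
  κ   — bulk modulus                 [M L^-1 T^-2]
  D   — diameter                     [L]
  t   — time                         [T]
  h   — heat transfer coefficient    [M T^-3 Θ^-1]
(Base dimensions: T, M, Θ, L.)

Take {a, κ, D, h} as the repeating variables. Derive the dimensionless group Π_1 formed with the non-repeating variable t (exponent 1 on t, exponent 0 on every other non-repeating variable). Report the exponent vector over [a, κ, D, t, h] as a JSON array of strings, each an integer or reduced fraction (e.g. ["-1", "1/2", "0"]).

["1/2", "0", "-1/2", "1", "0"]

Write exponents as rows T,M,Θ,L / cols a,κ,D,t,h:
  T: [-2 -2  0  1 -3]
  M: [ 0  1  0  0  1]
  Θ: [ 0  0  0  0 -1]
  L: [ 1 -1  1  0  0]
RREF → pivots at {a,κ,D,h} ⇒ r = 4
Repeat: a,κ,D,h; free: t
RREF:
  r0: [   1    0    0 -1/2    0]
  r1: [   0    1    0    0    0]
  r2: [   0    0    1  1/2    0]
  r3: [   0    0    0    0    1]
Fix exponent of t at 1; solve each RREF row for its pivot's exponent:
  r0: exp(a) + (-1/2)·1 = 0 ⇒ exp(a) = 1/2
  r1: exp(κ) + (0)·1 = 0 ⇒ exp(κ) = 0
  r2: exp(D) + (1/2)·1 = 0 ⇒ exp(D) = -1/2
  r3: exp(h) + (0)·1 = 0 ⇒ exp(h) = 0
Π_1 = a^(1/2) · D^(-1/2) · t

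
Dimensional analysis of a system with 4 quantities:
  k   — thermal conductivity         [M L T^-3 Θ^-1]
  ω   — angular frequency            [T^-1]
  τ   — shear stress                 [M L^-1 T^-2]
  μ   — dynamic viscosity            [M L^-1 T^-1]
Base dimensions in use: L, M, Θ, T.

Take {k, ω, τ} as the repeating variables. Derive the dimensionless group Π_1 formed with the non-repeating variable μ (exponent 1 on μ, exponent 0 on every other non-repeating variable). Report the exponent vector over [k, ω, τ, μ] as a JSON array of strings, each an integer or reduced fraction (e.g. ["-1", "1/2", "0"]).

Exponent matrix [L,M,Θ,T] × [k,ω,τ,μ]:
  L: [ 1  0 -1 -1]
  M: [ 1  0  1  1]
  Θ: [-1  0  0  0]
  T: [-3 -1 -2 -1]
Row reduction gives pivot columns k,ω,τ; rank = 3
Repeat: k,ω,τ; free: μ
RREF:
  r0: [   1    0    0    0]
  r1: [   0    1    0   -1]
  r2: [   0    0    1    1]
  r3: [   0    0    0    0]
Fix exponent of μ at 1; solve each RREF row for its pivot's exponent:
  r0: exp(k) + (0)·1 = 0 ⇒ exp(k) = 0
  r1: exp(ω) + (-1)·1 = 0 ⇒ exp(ω) = 1
  r2: exp(τ) + (1)·1 = 0 ⇒ exp(τ) = -1
Π_1 = ω · τ^-1 · μ

["0", "1", "-1", "1"]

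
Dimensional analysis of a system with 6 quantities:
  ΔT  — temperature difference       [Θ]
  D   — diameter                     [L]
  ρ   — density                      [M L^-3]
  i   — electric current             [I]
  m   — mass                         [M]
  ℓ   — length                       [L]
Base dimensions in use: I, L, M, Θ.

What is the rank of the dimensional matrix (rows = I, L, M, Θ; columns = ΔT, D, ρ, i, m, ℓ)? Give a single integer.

Dimensional matrix (I×L×M×Θ by ΔT×D×ρ×i×m×ℓ):
  I: [ 0  0  0  1  0  0]
  L: [ 0  1 -3  0  0  1]
  M: [ 0  0  1  0  1  0]
  Θ: [ 1  0  0  0  0  0]
RREF → pivots at {ΔT,D,ρ,i} ⇒ r = 4

4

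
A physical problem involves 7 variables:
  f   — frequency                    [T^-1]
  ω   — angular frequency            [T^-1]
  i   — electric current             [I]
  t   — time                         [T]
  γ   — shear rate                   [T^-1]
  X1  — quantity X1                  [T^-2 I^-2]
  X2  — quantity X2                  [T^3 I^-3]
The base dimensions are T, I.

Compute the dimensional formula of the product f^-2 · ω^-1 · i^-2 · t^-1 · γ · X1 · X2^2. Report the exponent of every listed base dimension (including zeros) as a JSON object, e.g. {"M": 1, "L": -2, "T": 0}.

Exponent matrix [T,I] × [f,ω,i,t,γ,X1,X2]:
  T: [-1 -1  0  1 -1 -2  3]
  I: [ 0  0  1  0  0 -2 -3]
  [T]: (-2)·-1+(-1)·-1+(-2)·0+(-1)·1+(1)·-1+(1)·-2+(2)·3 = 5
  [I]: (-2)·0+(-1)·0+(-2)·1+(-1)·0+(1)·0+(1)·-2+(2)·-3 = -10
⇒ T^5 I^-10

{"T": 5, "I": -10}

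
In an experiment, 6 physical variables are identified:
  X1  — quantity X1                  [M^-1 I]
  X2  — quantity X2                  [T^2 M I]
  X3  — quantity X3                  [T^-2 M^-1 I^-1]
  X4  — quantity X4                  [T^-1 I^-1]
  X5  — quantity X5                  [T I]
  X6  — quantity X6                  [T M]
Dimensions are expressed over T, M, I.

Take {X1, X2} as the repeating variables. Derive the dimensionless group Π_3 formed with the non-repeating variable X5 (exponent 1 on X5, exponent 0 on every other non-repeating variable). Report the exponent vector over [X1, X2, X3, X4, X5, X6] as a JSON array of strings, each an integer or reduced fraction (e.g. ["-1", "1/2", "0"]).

["-1/2", "-1/2", "0", "0", "1", "0"]

Dimensional matrix (T×M×I by X1×X2×X3×X4×X5×X6):
  T: [ 0  2 -2 -1  1  1]
  M: [-1  1 -1  0  0  1]
  I: [ 1  1 -1 -1  1  0]
Row reduction gives pivot columns X1,X2; rank = 2
Pivot set = {X1,X2}, free = {X3,X4,X5,X6}
RREF:
  r0: [   1    0    0 -1/2  1/2 -1/2]
  r1: [   0    1   -1 -1/2  1/2  1/2]
  r2: [   0    0    0    0    0    0]
Fix exponent of X5 at 1, X3 at 0, X4 at 0, X6 at 0; solve each RREF row for its pivot's exponent:
  r0: exp(X1) + (1/2)·1 = 0 ⇒ exp(X1) = -1/2
  r1: exp(X2) + (1/2)·1 = 0 ⇒ exp(X2) = -1/2
Π_3 = X1^(-1/2) · X2^(-1/2) · X5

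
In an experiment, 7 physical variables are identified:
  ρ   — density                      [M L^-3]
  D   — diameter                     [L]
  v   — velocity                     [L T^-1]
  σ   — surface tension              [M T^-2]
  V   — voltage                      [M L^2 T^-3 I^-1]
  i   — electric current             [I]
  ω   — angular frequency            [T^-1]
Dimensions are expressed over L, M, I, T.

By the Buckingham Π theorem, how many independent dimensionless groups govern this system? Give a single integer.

Write exponents as rows L,M,I,T / cols ρ,D,v,σ,V,i,ω:
  L: [-3  1  1  0  2  0  0]
  M: [ 1  0  0  1  1  0  0]
  I: [ 0  0  0  0 -1  1  0]
  T: [ 0  0 -1 -2 -3  0 -1]
Row reduction gives pivot columns ρ,D,v,V; rank = 4
7 vars − rank 4 = 3 Π groups

3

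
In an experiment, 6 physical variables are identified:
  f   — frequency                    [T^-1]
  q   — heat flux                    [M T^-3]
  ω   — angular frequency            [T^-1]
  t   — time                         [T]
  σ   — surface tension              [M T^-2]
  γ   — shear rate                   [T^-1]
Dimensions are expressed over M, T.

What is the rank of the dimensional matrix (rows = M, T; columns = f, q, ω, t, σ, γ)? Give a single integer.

Write exponents as rows M,T / cols f,q,ω,t,σ,γ:
  M: [ 0  1  0  0  1  0]
  T: [-1 -3 -1  1 -2 -1]
Echelon form has 2 nonzero rows (pivots: f,q)

2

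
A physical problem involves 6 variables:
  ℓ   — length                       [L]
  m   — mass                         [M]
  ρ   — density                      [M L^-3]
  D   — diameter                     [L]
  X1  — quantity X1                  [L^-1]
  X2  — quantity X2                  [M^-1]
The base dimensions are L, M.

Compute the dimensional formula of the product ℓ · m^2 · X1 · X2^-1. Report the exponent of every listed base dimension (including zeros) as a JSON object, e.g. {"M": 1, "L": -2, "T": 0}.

{"L": 0, "M": 3}

Write exponents as rows L,M / cols ℓ,m,ρ,D,X1,X2:
  L: [ 1  0 -3  1 -1  0]
  M: [ 0  1  1  0  0 -1]
  [L]: (1)·1+(2)·0+(1)·-1+(-1)·0 = 0
  [M]: (1)·0+(2)·1+(1)·0+(-1)·-1 = 3
⇒ M^3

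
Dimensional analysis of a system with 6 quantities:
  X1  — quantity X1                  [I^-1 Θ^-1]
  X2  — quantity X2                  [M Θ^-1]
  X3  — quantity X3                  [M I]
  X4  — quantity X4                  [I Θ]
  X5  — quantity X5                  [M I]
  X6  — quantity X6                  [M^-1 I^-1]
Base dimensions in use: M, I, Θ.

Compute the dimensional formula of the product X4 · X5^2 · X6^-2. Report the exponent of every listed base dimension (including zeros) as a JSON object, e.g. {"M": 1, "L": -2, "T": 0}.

Exponent matrix [M,I,Θ] × [X1,X2,X3,X4,X5,X6]:
  M: [ 0  1  1  0  1 -1]
  I: [-1  0  1  1  1 -1]
  Θ: [-1 -1  0  1  0  0]
  [M]: (1)·0+(2)·1+(-2)·-1 = 4
  [I]: (1)·1+(2)·1+(-2)·-1 = 5
  [Θ]: (1)·1+(2)·0+(-2)·0 = 1
⇒ M^4 I^5 Θ

{"M": 4, "I": 5, "Θ": 1}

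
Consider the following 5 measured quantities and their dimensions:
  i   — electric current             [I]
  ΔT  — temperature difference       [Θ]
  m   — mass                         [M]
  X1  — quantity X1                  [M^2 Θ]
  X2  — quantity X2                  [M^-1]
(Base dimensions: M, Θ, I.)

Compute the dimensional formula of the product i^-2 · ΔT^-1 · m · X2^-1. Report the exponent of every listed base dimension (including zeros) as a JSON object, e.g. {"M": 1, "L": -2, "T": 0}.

Dimensional matrix (M×Θ×I by i×ΔT×m×X1×X2):
  M: [ 0  0  1  2 -1]
  Θ: [ 0  1  0  1  0]
  I: [ 1  0  0  0  0]
  [M]: (-2)·0+(-1)·0+(1)·1+(-1)·-1 = 2
  [Θ]: (-2)·0+(-1)·1+(1)·0+(-1)·0 = -1
  [I]: (-2)·1+(-1)·0+(1)·0+(-1)·0 = -2
⇒ M^2 Θ^-1 I^-2

{"M": 2, "Θ": -1, "I": -2}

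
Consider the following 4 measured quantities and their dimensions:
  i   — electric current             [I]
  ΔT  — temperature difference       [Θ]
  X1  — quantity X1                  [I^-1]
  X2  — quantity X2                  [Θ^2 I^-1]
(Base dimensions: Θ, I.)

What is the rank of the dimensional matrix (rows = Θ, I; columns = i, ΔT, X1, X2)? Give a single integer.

2

Dimensional matrix (Θ×I by i×ΔT×X1×X2):
  Θ: [ 0  1  0  2]
  I: [ 1  0 -1 -1]
Echelon form has 2 nonzero rows (pivots: i,ΔT)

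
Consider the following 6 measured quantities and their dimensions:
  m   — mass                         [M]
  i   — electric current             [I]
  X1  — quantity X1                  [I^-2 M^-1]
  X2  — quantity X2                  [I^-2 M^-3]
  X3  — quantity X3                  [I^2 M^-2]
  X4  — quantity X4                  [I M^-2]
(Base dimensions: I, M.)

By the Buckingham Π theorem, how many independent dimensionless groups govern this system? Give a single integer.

Exponent matrix [I,M] × [m,i,X1,X2,X3,X4]:
  I: [ 0  1 -2 -2  2  1]
  M: [ 1  0 -1 -3 -2 -2]
Echelon form has 2 nonzero rows (pivots: m,i)
n=6, r=2 ⇒ 4 dimensionless groups

4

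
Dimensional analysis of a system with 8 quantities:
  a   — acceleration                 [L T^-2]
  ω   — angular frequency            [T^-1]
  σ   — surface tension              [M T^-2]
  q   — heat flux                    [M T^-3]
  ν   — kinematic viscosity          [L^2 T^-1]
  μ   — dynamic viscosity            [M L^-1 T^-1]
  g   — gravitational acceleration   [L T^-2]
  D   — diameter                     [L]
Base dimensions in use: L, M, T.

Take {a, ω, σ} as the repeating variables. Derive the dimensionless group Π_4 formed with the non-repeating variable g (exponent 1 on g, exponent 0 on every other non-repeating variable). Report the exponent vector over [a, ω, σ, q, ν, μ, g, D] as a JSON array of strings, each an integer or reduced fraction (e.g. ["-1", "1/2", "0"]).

["-1", "0", "0", "0", "0", "0", "1", "0"]

Write exponents as rows L,M,T / cols a,ω,σ,q,ν,μ,g,D:
  L: [ 1  0  0  0  2 -1  1  1]
  M: [ 0  0  1  1  0  1  0  0]
  T: [-2 -1 -2 -3 -1 -1 -2  0]
RREF → pivots at {a,ω,σ} ⇒ r = 3
Repeat: a,ω,σ; free: q,ν,μ,g,D
RREF:
  r0: [   1    0    0    0    2   -1    1    1]
  r1: [   0    1    0    1   -3    1    0   -2]
  r2: [   0    0    1    1    0    1    0    0]
Fix exponent of g at 1, q at 0, ν at 0, μ at 0, D at 0; solve each RREF row for its pivot's exponent:
  r0: exp(a) + (1)·1 = 0 ⇒ exp(a) = -1
  r1: exp(ω) + (0)·1 = 0 ⇒ exp(ω) = 0
  r2: exp(σ) + (0)·1 = 0 ⇒ exp(σ) = 0
Π_4 = a^-1 · g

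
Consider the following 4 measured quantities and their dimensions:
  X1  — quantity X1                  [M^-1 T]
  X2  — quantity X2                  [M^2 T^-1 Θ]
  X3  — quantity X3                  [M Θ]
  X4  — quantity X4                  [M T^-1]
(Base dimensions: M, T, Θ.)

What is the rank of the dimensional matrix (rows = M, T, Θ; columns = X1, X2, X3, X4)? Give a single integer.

2

Write exponents as rows M,T,Θ / cols X1,X2,X3,X4:
  M: [-1  2  1  1]
  T: [ 1 -1  0 -1]
  Θ: [ 0  1  1  0]
Row reduction gives pivot columns X1,X2; rank = 2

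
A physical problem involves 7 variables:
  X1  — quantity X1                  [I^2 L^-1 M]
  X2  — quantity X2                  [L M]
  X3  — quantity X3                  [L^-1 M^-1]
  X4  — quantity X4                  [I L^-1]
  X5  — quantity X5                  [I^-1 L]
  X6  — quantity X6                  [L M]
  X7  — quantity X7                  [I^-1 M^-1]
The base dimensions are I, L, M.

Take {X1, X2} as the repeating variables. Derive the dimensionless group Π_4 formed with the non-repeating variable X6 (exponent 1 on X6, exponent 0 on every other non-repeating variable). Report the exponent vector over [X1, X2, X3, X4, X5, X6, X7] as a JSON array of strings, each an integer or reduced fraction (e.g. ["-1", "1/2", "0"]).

Write exponents as rows I,L,M / cols X1,X2,X3,X4,X5,X6,X7:
  I: [ 2  0  0  1 -1  0 -1]
  L: [-1  1 -1 -1  1  1  0]
  M: [ 1  1 -1  0  0  1 -1]
RREF → pivots at {X1,X2} ⇒ r = 2
Pivot set = {X1,X2}, free = {X3,X4,X5,X6,X7}
RREF:
  r0: [   1    0    0  1/2 -1/2    0 -1/2]
  r1: [   0    1   -1 -1/2  1/2    1 -1/2]
  r2: [   0    0    0    0    0    0    0]
Fix exponent of X6 at 1, X3 at 0, X4 at 0, X5 at 0, X7 at 0; solve each RREF row for its pivot's exponent:
  r0: exp(X1) + (0)·1 = 0 ⇒ exp(X1) = 0
  r1: exp(X2) + (1)·1 = 0 ⇒ exp(X2) = -1
Π_4 = X2^-1 · X6

["0", "-1", "0", "0", "0", "1", "0"]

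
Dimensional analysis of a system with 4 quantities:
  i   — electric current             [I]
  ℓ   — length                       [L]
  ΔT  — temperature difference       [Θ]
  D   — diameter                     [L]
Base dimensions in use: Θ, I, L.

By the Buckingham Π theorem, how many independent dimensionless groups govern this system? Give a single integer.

1

Write exponents as rows Θ,I,L / cols i,ℓ,ΔT,D:
  Θ: [ 0  0  1  0]
  I: [ 1  0  0  0]
  L: [ 0  1  0  1]
Echelon form has 3 nonzero rows (pivots: i,ℓ,ΔT)
n=4, r=3 ⇒ 1 dimensionless group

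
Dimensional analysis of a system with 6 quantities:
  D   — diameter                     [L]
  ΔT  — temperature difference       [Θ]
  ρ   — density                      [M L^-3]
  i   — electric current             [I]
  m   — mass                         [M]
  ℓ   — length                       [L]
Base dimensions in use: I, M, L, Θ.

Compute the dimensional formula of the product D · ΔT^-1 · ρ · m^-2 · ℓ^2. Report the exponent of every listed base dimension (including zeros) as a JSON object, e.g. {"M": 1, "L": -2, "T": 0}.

Exponent matrix [I,M,L,Θ] × [D,ΔT,ρ,i,m,ℓ]:
  I: [ 0  0  0  1  0  0]
  M: [ 0  0  1  0  1  0]
  L: [ 1  0 -3  0  0  1]
  Θ: [ 0  1  0  0  0  0]
  [I]: (1)·0+(-1)·0+(1)·0+(-2)·0+(2)·0 = 0
  [M]: (1)·0+(-1)·0+(1)·1+(-2)·1+(2)·0 = -1
  [L]: (1)·1+(-1)·0+(1)·-3+(-2)·0+(2)·1 = 0
  [Θ]: (1)·0+(-1)·1+(1)·0+(-2)·0+(2)·0 = -1
⇒ M^-1 Θ^-1

{"I": 0, "M": -1, "L": 0, "Θ": -1}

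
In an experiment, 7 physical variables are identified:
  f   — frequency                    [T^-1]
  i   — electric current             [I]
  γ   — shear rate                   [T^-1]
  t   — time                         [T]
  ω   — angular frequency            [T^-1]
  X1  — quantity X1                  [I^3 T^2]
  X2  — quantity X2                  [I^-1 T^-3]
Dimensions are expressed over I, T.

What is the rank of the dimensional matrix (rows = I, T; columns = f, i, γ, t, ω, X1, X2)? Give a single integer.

Dimensional matrix (I×T by f×i×γ×t×ω×X1×X2):
  I: [ 0  1  0  0  0  3 -1]
  T: [-1  0 -1  1 -1  2 -3]
RREF → pivots at {f,i} ⇒ r = 2

2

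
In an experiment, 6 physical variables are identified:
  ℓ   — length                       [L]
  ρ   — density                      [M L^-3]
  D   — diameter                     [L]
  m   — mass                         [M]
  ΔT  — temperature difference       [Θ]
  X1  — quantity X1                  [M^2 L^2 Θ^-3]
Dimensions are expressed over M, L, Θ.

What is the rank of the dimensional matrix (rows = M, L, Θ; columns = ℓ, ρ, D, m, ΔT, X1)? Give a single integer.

Write exponents as rows M,L,Θ / cols ℓ,ρ,D,m,ΔT,X1:
  M: [ 0  1  0  1  0  2]
  L: [ 1 -3  1  0  0  2]
  Θ: [ 0  0  0  0  1 -3]
Row reduction gives pivot columns ℓ,ρ,ΔT; rank = 3

3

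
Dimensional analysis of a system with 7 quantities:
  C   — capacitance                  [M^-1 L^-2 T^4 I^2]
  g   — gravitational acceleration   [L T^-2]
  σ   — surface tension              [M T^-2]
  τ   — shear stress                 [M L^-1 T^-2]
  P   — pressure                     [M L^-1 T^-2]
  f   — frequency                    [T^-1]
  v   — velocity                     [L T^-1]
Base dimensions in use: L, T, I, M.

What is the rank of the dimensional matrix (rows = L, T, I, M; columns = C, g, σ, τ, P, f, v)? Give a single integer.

Write exponents as rows L,T,I,M / cols C,g,σ,τ,P,f,v:
  L: [-2  1  0 -1 -1  0  1]
  T: [ 4 -2 -2 -2 -2 -1 -1]
  I: [ 2  0  0  0  0  0  0]
  M: [-1  0  1  1  1  0  0]
Echelon form has 4 nonzero rows (pivots: C,g,σ,τ)

4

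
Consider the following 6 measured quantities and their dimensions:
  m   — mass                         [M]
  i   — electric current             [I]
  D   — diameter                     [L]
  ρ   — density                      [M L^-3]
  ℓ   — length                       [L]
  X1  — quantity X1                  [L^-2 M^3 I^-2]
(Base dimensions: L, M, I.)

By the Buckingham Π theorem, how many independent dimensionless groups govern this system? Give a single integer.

3

Write exponents as rows L,M,I / cols m,i,D,ρ,ℓ,X1:
  L: [ 0  0  1 -3  1 -2]
  M: [ 1  0  0  1  0  3]
  I: [ 0  1  0  0  0 -2]
RREF → pivots at {m,i,D} ⇒ r = 3
n=6, r=3 ⇒ 3 dimensionless groups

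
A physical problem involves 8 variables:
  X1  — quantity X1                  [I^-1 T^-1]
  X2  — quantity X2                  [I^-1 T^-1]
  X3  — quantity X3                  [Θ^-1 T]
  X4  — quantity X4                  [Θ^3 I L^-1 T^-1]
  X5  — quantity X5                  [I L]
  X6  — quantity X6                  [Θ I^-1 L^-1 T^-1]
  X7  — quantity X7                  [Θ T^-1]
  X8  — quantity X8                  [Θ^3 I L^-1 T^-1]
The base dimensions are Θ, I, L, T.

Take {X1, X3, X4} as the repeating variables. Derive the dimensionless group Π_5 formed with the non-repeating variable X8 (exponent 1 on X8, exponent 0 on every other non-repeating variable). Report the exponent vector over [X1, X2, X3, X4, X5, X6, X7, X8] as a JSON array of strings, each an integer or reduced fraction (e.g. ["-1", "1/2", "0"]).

["0", "0", "0", "-1", "0", "0", "0", "1"]

Exponent matrix [Θ,I,L,T] × [X1,X2,X3,X4,X5,X6,X7,X8]:
  Θ: [ 0  0 -1  3  0  1  1  3]
  I: [-1 -1  0  1  1 -1  0  1]
  L: [ 0  0  0 -1  1 -1  0 -1]
  T: [-1 -1  1 -1  0 -1 -1 -1]
RREF → pivots at {X1,X3,X4} ⇒ r = 3
Pivot set = {X1,X3,X4}, free = {X2,X5,X6,X7,X8}
RREF:
  r0: [   1    1    0    0   -2    2    0    0]
  r1: [   0    0    1    0   -3    2   -1    0]
  r2: [   0    0    0    1   -1    1    0    1]
  r3: [   0    0    0    0    0    0    0    0]
Fix exponent of X8 at 1, X2 at 0, X5 at 0, X6 at 0, X7 at 0; solve each RREF row for its pivot's exponent:
  r0: exp(X1) + (0)·1 = 0 ⇒ exp(X1) = 0
  r1: exp(X3) + (0)·1 = 0 ⇒ exp(X3) = 0
  r2: exp(X4) + (1)·1 = 0 ⇒ exp(X4) = -1
Π_5 = X4^-1 · X8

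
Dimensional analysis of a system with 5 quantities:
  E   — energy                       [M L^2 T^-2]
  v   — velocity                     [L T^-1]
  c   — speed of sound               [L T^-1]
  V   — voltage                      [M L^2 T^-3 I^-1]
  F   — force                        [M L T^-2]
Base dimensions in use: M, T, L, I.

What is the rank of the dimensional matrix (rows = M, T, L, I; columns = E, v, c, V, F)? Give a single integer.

4

Write exponents as rows M,T,L,I / cols E,v,c,V,F:
  M: [ 1  0  0  1  1]
  T: [-2 -1 -1 -3 -2]
  L: [ 2  1  1  2  1]
  I: [ 0  0  0 -1  0]
RREF → pivots at {E,v,V,F} ⇒ r = 4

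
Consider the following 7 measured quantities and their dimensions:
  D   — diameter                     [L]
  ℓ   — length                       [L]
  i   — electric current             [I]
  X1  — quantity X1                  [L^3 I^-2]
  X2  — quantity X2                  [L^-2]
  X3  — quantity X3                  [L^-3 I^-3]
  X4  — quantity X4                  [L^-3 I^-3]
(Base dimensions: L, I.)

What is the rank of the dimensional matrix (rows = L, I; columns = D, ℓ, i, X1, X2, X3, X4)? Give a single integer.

Write exponents as rows L,I / cols D,ℓ,i,X1,X2,X3,X4:
  L: [ 1  1  0  3 -2 -3 -3]
  I: [ 0  0  1 -2  0 -3 -3]
Echelon form has 2 nonzero rows (pivots: D,i)

2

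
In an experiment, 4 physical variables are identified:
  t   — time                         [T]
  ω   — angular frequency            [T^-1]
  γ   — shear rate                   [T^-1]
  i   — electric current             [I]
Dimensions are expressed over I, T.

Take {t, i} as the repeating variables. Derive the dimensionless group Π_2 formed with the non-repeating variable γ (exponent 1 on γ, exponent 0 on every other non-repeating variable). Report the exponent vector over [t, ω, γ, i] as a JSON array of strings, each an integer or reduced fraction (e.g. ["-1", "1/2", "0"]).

Exponent matrix [I,T] × [t,ω,γ,i]:
  I: [ 0  0  0  1]
  T: [ 1 -1 -1  0]
Row reduction gives pivot columns t,i; rank = 2
Pivot set = {t,i}, free = {ω,γ}
RREF:
  r0: [   1   -1   -1    0]
  r1: [   0    0    0    1]
Fix exponent of γ at 1, ω at 0; solve each RREF row for its pivot's exponent:
  r0: exp(t) + (-1)·1 = 0 ⇒ exp(t) = 1
  r1: exp(i) + (0)·1 = 0 ⇒ exp(i) = 0
Π_2 = t · γ

["1", "0", "1", "0"]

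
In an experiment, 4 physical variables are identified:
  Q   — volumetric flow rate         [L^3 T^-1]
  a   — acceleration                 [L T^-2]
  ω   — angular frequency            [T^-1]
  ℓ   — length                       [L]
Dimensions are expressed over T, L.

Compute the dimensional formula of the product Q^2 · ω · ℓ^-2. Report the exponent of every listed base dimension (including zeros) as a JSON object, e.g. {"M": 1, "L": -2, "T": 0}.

{"T": -3, "L": 4}

Write exponents as rows T,L / cols Q,a,ω,ℓ:
  T: [-1 -2 -1  0]
  L: [ 3  1  0  1]
  [T]: (2)·-1+(1)·-1+(-2)·0 = -3
  [L]: (2)·3+(1)·0+(-2)·1 = 4
⇒ T^-3 L^4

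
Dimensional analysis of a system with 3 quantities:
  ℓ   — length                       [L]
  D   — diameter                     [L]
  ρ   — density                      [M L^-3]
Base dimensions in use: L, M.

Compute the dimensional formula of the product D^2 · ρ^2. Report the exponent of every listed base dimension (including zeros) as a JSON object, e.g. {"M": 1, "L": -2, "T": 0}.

Exponent matrix [L,M] × [ℓ,D,ρ]:
  L: [ 1  1 -3]
  M: [ 0  0  1]
  [L]: (2)·1+(2)·-3 = -4
  [M]: (2)·0+(2)·1 = 2
⇒ L^-4 M^2

{"L": -4, "M": 2}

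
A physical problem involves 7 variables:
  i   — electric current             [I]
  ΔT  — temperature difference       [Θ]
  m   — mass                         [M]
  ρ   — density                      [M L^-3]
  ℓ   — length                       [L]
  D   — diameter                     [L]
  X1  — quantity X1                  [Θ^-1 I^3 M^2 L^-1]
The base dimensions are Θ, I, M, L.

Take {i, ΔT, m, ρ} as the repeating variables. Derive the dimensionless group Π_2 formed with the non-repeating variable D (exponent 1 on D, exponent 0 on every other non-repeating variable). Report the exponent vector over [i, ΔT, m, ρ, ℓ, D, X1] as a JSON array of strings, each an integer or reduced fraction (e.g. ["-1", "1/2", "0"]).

Write exponents as rows Θ,I,M,L / cols i,ΔT,m,ρ,ℓ,D,X1:
  Θ: [ 0  1  0  0  0  0 -1]
  I: [ 1  0  0  0  0  0  3]
  M: [ 0  0  1  1  0  0  2]
  L: [ 0  0  0 -3  1  1 -1]
Echelon form has 4 nonzero rows (pivots: i,ΔT,m,ρ)
Pivot set = {i,ΔT,m,ρ}, free = {ℓ,D,X1}
RREF:
  r0: [   1    0    0    0    0    0    3]
  r1: [   0    1    0    0    0    0   -1]
  r2: [   0    0    1    0  1/3  1/3  5/3]
  r3: [   0    0    0    1 -1/3 -1/3  1/3]
Fix exponent of D at 1, ℓ at 0, X1 at 0; solve each RREF row for its pivot's exponent:
  r0: exp(i) + (0)·1 = 0 ⇒ exp(i) = 0
  r1: exp(ΔT) + (0)·1 = 0 ⇒ exp(ΔT) = 0
  r2: exp(m) + (1/3)·1 = 0 ⇒ exp(m) = -1/3
  r3: exp(ρ) + (-1/3)·1 = 0 ⇒ exp(ρ) = 1/3
Π_2 = m^(-1/3) · ρ^(1/3) · D

["0", "0", "-1/3", "1/3", "0", "1", "0"]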